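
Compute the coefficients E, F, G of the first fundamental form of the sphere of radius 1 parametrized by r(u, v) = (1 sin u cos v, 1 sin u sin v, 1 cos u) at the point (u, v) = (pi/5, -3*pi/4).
E = 1;  F = 0;  G = 5/8 - sqrt(5)/8

Partials: r_u = (cos(u)*cos(v), sin(v)*cos(u), -sin(u)), r_v = (-sin(u)*sin(v), sin(u)*cos(v), 0). As functions of (u, v):
  E = r_u · r_u = 1,
  F = r_u · r_v = 0,
  G = r_v · r_v = sin(u)^2.
Evaluating at (u, v) = (pi/5, -3*pi/4): E = 1, F = 0, G = 5/8 - sqrt(5)/8.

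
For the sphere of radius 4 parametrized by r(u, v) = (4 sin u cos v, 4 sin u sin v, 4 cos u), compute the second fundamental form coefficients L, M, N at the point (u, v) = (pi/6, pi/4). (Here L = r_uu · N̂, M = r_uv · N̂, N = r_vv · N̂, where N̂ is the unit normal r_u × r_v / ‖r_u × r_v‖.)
L = -4;  M = 0;  N = -1

Compute the unit normal N̂(u, v) = (sin(u)^2*cos(v)/Abs(sin(u)), sin(u)^2*sin(v)/Abs(sin(u)), sin(2*u)/(2*Abs(sin(u)))), and the second partials r_uu, r_uv, r_vv. Take dot products:
  L(u, v) = r_uu · N̂ = -4*sin(u)/Abs(sin(u)),
  M(u, v) = r_uv · N̂ = 0,
  N(u, v) = r_vv · N̂ = -4*sin(u)^3/Abs(sin(u)).
Evaluating at (u, v) = (pi/6, pi/4):
  L = -4, M = 0, N = -1.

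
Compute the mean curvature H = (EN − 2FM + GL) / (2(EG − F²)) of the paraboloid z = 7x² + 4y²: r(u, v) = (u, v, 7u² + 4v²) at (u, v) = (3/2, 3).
H = 5807*sqrt(1018)/1036324

With E = 196*u^2 + 1, F = 112*u*v, G = 64*v^2 + 1, L = 14/sqrt(196*u^2 + 64*v^2 + 1), M = 0, N = 8/sqrt(196*u^2 + 64*v^2 + 1), assemble
  H = (EN − 2FM + GL) / (2(EG − F²)) = (784*u^2 + 448*v^2 + 11)/(196*u^2 + 64*v^2 + 1)^(3/2).
At (u, v) = (3/2, 3): H = 5807*sqrt(1018)/1036324.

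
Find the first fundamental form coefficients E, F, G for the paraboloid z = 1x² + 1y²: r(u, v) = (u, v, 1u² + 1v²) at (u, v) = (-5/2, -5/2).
E = 26;  F = 25;  G = 26

Partials: r_u = (1, 0, 2*u), r_v = (0, 1, 2*v). As functions of (u, v):
  E = r_u · r_u = 4*u^2 + 1,
  F = r_u · r_v = 4*u*v,
  G = r_v · r_v = 4*v^2 + 1.
Evaluating at (u, v) = (-5/2, -5/2): E = 26, F = 25, G = 26.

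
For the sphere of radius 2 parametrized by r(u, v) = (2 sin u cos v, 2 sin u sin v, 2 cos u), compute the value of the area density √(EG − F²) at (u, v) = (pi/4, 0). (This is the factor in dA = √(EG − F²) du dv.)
√(EG − F²)|_{(pi/4, 0)} = 2*sqrt(2)

E = 4, F = 0, G = 4*sin(u)^2, so EG − F² = 16*sin(u)^2. Taking the positive square root: √(EG − F²) = 4*Abs(sin(u)). At (u, v) = (pi/4, 0): 2*sqrt(2).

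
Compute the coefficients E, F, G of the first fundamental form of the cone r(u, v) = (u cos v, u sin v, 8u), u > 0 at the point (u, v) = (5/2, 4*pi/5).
E = 65;  F = 0;  G = 25/4

Partials: r_u = (cos(v), sin(v), 8), r_v = (-u*sin(v), u*cos(v), 0). As functions of (u, v):
  E = r_u · r_u = 65,
  F = r_u · r_v = 0,
  G = r_v · r_v = u^2.
Evaluating at (u, v) = (5/2, 4*pi/5): E = 65, F = 0, G = 25/4.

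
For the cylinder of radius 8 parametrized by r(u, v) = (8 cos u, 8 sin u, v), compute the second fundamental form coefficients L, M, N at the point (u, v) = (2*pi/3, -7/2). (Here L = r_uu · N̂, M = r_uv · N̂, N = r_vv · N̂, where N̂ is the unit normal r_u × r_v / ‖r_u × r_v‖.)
L = -8;  M = 0;  N = 0

Compute the unit normal N̂(u, v) = (cos(u), sin(u), 0), and the second partials r_uu, r_uv, r_vv. Take dot products:
  L(u, v) = r_uu · N̂ = -8,
  M(u, v) = r_uv · N̂ = 0,
  N(u, v) = r_vv · N̂ = 0.
Evaluating at (u, v) = (2*pi/3, -7/2):
  L = -8, M = 0, N = 0.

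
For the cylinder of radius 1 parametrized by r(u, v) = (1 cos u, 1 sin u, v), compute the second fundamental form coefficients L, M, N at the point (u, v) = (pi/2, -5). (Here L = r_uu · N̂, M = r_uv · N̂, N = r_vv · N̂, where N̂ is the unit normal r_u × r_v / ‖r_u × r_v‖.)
L = -1;  M = 0;  N = 0

Compute the unit normal N̂(u, v) = (cos(u), sin(u), 0), and the second partials r_uu, r_uv, r_vv. Take dot products:
  L(u, v) = r_uu · N̂ = -1,
  M(u, v) = r_uv · N̂ = 0,
  N(u, v) = r_vv · N̂ = 0.
Evaluating at (u, v) = (pi/2, -5):
  L = -1, M = 0, N = 0.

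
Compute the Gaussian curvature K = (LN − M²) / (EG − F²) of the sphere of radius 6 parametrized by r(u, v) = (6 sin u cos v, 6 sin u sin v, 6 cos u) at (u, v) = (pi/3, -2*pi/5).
K = 1/36

Coefficients of the first fundamental form: E = 36, F = 0, G = 36*sin(u)^2.
Coefficients of the second fundamental form: L = -6*sin(u)/Abs(sin(u)), M = 0, N = -6*sin(u)^3/Abs(sin(u)).
Assemble K = (LN − M²)/(EG − F²) = 1/36. At (u, v) = (pi/3, -2*pi/5): K = 1/36.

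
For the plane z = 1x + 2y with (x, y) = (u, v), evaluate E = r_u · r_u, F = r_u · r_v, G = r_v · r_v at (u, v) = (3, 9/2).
E = 2;  F = 2;  G = 5

Partials: r_u = (1, 0, 1), r_v = (0, 1, 2). As functions of (u, v):
  E = r_u · r_u = 2,
  F = r_u · r_v = 2,
  G = r_v · r_v = 5.
Evaluating at (u, v) = (3, 9/2): E = 2, F = 2, G = 5.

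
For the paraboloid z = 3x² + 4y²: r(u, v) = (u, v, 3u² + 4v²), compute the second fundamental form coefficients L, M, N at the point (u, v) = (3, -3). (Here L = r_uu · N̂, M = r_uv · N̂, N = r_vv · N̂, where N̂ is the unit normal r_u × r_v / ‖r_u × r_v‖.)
L = 6*sqrt(901)/901;  M = 0;  N = 8*sqrt(901)/901

Compute the unit normal N̂(u, v) = (-6*u/sqrt(36*u^2 + 64*v^2 + 1), -8*v/sqrt(36*u^2 + 64*v^2 + 1), 1/sqrt(36*u^2 + 64*v^2 + 1)), and the second partials r_uu, r_uv, r_vv. Take dot products:
  L(u, v) = r_uu · N̂ = 6/sqrt(36*u^2 + 64*v^2 + 1),
  M(u, v) = r_uv · N̂ = 0,
  N(u, v) = r_vv · N̂ = 8/sqrt(36*u^2 + 64*v^2 + 1).
Evaluating at (u, v) = (3, -3):
  L = 6*sqrt(901)/901, M = 0, N = 8*sqrt(901)/901.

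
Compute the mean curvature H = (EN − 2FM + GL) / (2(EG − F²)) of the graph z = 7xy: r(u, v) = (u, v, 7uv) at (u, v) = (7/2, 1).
H = -9604/132651

With E = 49*v^2 + 1, F = 49*u*v, G = 49*u^2 + 1, L = 0, M = 7/sqrt(49*u^2 + 49*v^2 + 1), N = 0, assemble
  H = (EN − 2FM + GL) / (2(EG − F²)) = -343*u*v/(49*u^2 + 49*v^2 + 1)^(3/2).
At (u, v) = (7/2, 1): H = -9604/132651.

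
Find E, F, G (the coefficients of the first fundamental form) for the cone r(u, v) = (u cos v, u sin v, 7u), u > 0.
E = 50;  F = 0;  G = u^2

Compute partials: r_u = (cos(v), sin(v), 7), r_v = (-u*sin(v), u*cos(v), 0). Then
  E = r_u · r_u = 50,
  F = r_u · r_v = 0,
  G = r_v · r_v = u^2.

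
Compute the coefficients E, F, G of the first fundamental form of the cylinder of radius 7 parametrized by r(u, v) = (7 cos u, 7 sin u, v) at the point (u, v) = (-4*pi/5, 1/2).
E = 49;  F = 0;  G = 1

Partials: r_u = (-7*sin(u), 7*cos(u), 0), r_v = (0, 0, 1). As functions of (u, v):
  E = r_u · r_u = 49,
  F = r_u · r_v = 0,
  G = r_v · r_v = 1.
Evaluating at (u, v) = (-4*pi/5, 1/2): E = 49, F = 0, G = 1.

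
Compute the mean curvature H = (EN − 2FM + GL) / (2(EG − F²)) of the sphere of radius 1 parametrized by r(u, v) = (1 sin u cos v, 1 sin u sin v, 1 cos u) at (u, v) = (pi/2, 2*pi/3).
H = -1

With E = 1, F = 0, G = sin(u)^2, L = -sin(u)/Abs(sin(u)), M = 0, N = -sin(u)^3/Abs(sin(u)), assemble
  H = (EN − 2FM + GL) / (2(EG − F²)) = -sin(u)/Abs(sin(u)).
At (u, v) = (pi/2, 2*pi/3): H = -1.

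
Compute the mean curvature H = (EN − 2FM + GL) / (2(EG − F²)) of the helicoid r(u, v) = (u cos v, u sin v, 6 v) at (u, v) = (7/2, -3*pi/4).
H = 0

With E = 1, F = 0, G = u^2 + 36, L = 0, M = -6/sqrt(u^2 + 36), N = 0, assemble
  H = (EN − 2FM + GL) / (2(EG − F²)) = 0.
At (u, v) = (7/2, -3*pi/4): H = 0.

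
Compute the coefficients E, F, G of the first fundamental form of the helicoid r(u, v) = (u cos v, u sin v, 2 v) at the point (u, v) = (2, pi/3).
E = 1;  F = 0;  G = 8

Partials: r_u = (cos(v), sin(v), 0), r_v = (-u*sin(v), u*cos(v), 2). As functions of (u, v):
  E = r_u · r_u = 1,
  F = r_u · r_v = 0,
  G = r_v · r_v = u^2 + 4.
Evaluating at (u, v) = (2, pi/3): E = 1, F = 0, G = 8.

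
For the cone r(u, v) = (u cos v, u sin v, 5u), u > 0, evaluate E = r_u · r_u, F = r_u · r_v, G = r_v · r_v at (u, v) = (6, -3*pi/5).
E = 26;  F = 0;  G = 36

Partials: r_u = (cos(v), sin(v), 5), r_v = (-u*sin(v), u*cos(v), 0). As functions of (u, v):
  E = r_u · r_u = 26,
  F = r_u · r_v = 0,
  G = r_v · r_v = u^2.
Evaluating at (u, v) = (6, -3*pi/5): E = 26, F = 0, G = 36.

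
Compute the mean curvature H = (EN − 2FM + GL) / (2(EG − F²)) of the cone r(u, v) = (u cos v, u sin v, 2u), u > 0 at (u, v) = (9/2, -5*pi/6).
H = 2*sqrt(5)/45

With E = 5, F = 0, G = u^2, L = 0, M = 0, N = 2*sqrt(5)*u^2/(5*Abs(u)), assemble
  H = (EN − 2FM + GL) / (2(EG − F²)) = sqrt(5)/(5*Abs(u)).
At (u, v) = (9/2, -5*pi/6): H = 2*sqrt(5)/45.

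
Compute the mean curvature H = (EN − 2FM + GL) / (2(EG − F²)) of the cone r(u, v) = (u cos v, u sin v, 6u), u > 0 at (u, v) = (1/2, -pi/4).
H = 6*sqrt(37)/37

With E = 37, F = 0, G = u^2, L = 0, M = 0, N = 6*sqrt(37)*u^2/(37*Abs(u)), assemble
  H = (EN − 2FM + GL) / (2(EG − F²)) = 3*sqrt(37)/(37*Abs(u)).
At (u, v) = (1/2, -pi/4): H = 6*sqrt(37)/37.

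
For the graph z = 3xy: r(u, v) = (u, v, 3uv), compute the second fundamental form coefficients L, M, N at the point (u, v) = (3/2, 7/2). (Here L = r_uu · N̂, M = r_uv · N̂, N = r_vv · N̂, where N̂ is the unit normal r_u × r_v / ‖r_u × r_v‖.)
L = 0;  M = 3*sqrt(526)/263;  N = 0

Compute the unit normal N̂(u, v) = (-3*v/sqrt(9*u^2 + 9*v^2 + 1), -3*u/sqrt(9*u^2 + 9*v^2 + 1), 1/sqrt(9*u^2 + 9*v^2 + 1)), and the second partials r_uu, r_uv, r_vv. Take dot products:
  L(u, v) = r_uu · N̂ = 0,
  M(u, v) = r_uv · N̂ = 3/sqrt(9*u^2 + 9*v^2 + 1),
  N(u, v) = r_vv · N̂ = 0.
Evaluating at (u, v) = (3/2, 7/2):
  L = 0, M = 3*sqrt(526)/263, N = 0.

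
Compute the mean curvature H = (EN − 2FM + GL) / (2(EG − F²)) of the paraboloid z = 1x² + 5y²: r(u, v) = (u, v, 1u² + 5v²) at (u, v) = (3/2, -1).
H = 151*sqrt(110)/12100

With E = 4*u^2 + 1, F = 20*u*v, G = 100*v^2 + 1, L = 2/sqrt(4*u^2 + 100*v^2 + 1), M = 0, N = 10/sqrt(4*u^2 + 100*v^2 + 1), assemble
  H = (EN − 2FM + GL) / (2(EG − F²)) = 2*(10*u^2 + 50*v^2 + 3)/(4*u^2 + 100*v^2 + 1)^(3/2).
At (u, v) = (3/2, -1): H = 151*sqrt(110)/12100.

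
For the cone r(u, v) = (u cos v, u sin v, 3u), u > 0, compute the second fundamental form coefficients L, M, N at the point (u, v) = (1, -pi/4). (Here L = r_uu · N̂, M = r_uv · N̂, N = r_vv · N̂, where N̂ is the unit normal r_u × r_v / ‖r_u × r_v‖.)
L = 0;  M = 0;  N = 3*sqrt(10)/10

Compute the unit normal N̂(u, v) = (-3*sqrt(10)*u*cos(v)/(10*Abs(u)), -3*sqrt(10)*u*sin(v)/(10*Abs(u)), sqrt(10)*u/(10*Abs(u))), and the second partials r_uu, r_uv, r_vv. Take dot products:
  L(u, v) = r_uu · N̂ = 0,
  M(u, v) = r_uv · N̂ = 0,
  N(u, v) = r_vv · N̂ = 3*sqrt(10)*u^2/(10*Abs(u)).
Evaluating at (u, v) = (1, -pi/4):
  L = 0, M = 0, N = 3*sqrt(10)/10.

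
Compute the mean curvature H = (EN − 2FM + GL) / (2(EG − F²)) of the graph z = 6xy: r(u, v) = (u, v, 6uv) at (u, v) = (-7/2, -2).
H = -378*sqrt(586)/85849

With E = 36*v^2 + 1, F = 36*u*v, G = 36*u^2 + 1, L = 0, M = 6/sqrt(36*u^2 + 36*v^2 + 1), N = 0, assemble
  H = (EN − 2FM + GL) / (2(EG − F²)) = -216*u*v/(36*u^2 + 36*v^2 + 1)^(3/2).
At (u, v) = (-7/2, -2): H = -378*sqrt(586)/85849.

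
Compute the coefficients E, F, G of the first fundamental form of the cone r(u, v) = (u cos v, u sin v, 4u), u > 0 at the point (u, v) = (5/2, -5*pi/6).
E = 17;  F = 0;  G = 25/4

Partials: r_u = (cos(v), sin(v), 4), r_v = (-u*sin(v), u*cos(v), 0). As functions of (u, v):
  E = r_u · r_u = 17,
  F = r_u · r_v = 0,
  G = r_v · r_v = u^2.
Evaluating at (u, v) = (5/2, -5*pi/6): E = 17, F = 0, G = 25/4.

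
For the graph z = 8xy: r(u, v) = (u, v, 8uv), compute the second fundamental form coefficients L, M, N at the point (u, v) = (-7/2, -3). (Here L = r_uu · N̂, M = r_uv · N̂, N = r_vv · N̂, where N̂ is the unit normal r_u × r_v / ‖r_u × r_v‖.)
L = 0;  M = 8*sqrt(1361)/1361;  N = 0

Compute the unit normal N̂(u, v) = (-8*v/sqrt(64*u^2 + 64*v^2 + 1), -8*u/sqrt(64*u^2 + 64*v^2 + 1), 1/sqrt(64*u^2 + 64*v^2 + 1)), and the second partials r_uu, r_uv, r_vv. Take dot products:
  L(u, v) = r_uu · N̂ = 0,
  M(u, v) = r_uv · N̂ = 8/sqrt(64*u^2 + 64*v^2 + 1),
  N(u, v) = r_vv · N̂ = 0.
Evaluating at (u, v) = (-7/2, -3):
  L = 0, M = 8*sqrt(1361)/1361, N = 0.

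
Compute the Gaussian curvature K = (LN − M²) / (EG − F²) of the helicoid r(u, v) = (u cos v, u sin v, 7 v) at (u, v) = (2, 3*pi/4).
K = -49/2809

Coefficients of the first fundamental form: E = 1, F = 0, G = u^2 + 49.
Coefficients of the second fundamental form: L = 0, M = -7/sqrt(u^2 + 49), N = 0.
Assemble K = (LN − M²)/(EG − F²) = -49/(u^2 + 49)^2. At (u, v) = (2, 3*pi/4): K = -49/2809.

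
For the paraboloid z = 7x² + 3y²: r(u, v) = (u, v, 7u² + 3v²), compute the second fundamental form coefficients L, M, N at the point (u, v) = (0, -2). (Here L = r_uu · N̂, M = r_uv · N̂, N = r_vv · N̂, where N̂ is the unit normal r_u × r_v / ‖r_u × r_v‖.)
L = 14*sqrt(145)/145;  M = 0;  N = 6*sqrt(145)/145

Compute the unit normal N̂(u, v) = (-14*u/sqrt(196*u^2 + 36*v^2 + 1), -6*v/sqrt(196*u^2 + 36*v^2 + 1), 1/sqrt(196*u^2 + 36*v^2 + 1)), and the second partials r_uu, r_uv, r_vv. Take dot products:
  L(u, v) = r_uu · N̂ = 14/sqrt(196*u^2 + 36*v^2 + 1),
  M(u, v) = r_uv · N̂ = 0,
  N(u, v) = r_vv · N̂ = 6/sqrt(196*u^2 + 36*v^2 + 1).
Evaluating at (u, v) = (0, -2):
  L = 14*sqrt(145)/145, M = 0, N = 6*sqrt(145)/145.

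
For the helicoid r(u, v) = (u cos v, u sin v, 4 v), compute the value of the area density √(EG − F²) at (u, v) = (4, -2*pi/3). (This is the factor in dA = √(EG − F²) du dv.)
√(EG − F²)|_{(4, -2*pi/3)} = 4*sqrt(2)

E = 1, F = 0, G = u^2 + 16, so EG − F² = u^2 + 16. Taking the positive square root: √(EG − F²) = sqrt(u^2 + 16). At (u, v) = (4, -2*pi/3): 4*sqrt(2).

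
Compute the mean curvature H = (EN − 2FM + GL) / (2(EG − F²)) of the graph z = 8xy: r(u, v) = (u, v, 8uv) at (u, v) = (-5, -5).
H = -12800*sqrt(3201)/10246401

With E = 64*v^2 + 1, F = 64*u*v, G = 64*u^2 + 1, L = 0, M = 8/sqrt(64*u^2 + 64*v^2 + 1), N = 0, assemble
  H = (EN − 2FM + GL) / (2(EG − F²)) = -512*u*v/(64*u^2 + 64*v^2 + 1)^(3/2).
At (u, v) = (-5, -5): H = -12800*sqrt(3201)/10246401.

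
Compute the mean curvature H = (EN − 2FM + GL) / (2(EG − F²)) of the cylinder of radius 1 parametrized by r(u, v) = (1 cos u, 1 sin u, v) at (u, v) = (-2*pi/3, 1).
H = -1/2

With E = 1, F = 0, G = 1, L = -1, M = 0, N = 0, assemble
  H = (EN − 2FM + GL) / (2(EG − F²)) = -1/2.
At (u, v) = (-2*pi/3, 1): H = -1/2.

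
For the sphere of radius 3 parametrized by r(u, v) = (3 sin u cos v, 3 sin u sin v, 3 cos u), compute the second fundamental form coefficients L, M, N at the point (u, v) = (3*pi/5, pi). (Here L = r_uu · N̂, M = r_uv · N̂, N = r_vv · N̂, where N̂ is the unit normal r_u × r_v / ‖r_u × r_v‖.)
L = -3;  M = 0;  N = -15/8 - 3*sqrt(5)/8

Compute the unit normal N̂(u, v) = (sin(u)^2*cos(v)/Abs(sin(u)), sin(u)^2*sin(v)/Abs(sin(u)), sin(2*u)/(2*Abs(sin(u)))), and the second partials r_uu, r_uv, r_vv. Take dot products:
  L(u, v) = r_uu · N̂ = -3*sin(u)/Abs(sin(u)),
  M(u, v) = r_uv · N̂ = 0,
  N(u, v) = r_vv · N̂ = -3*sin(u)^3/Abs(sin(u)).
Evaluating at (u, v) = (3*pi/5, pi):
  L = -3, M = 0, N = -15/8 - 3*sqrt(5)/8.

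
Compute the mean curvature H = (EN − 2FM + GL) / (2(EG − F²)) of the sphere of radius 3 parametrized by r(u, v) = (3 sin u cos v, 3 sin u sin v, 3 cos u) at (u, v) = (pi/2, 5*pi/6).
H = -1/3

With E = 9, F = 0, G = 9*sin(u)^2, L = -3*sin(u)/Abs(sin(u)), M = 0, N = -3*sin(u)^3/Abs(sin(u)), assemble
  H = (EN − 2FM + GL) / (2(EG − F²)) = -sin(u)/(3*Abs(sin(u))).
At (u, v) = (pi/2, 5*pi/6): H = -1/3.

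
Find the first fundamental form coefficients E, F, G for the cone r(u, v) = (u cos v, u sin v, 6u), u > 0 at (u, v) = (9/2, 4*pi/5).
E = 37;  F = 0;  G = 81/4

Partials: r_u = (cos(v), sin(v), 6), r_v = (-u*sin(v), u*cos(v), 0). As functions of (u, v):
  E = r_u · r_u = 37,
  F = r_u · r_v = 0,
  G = r_v · r_v = u^2.
Evaluating at (u, v) = (9/2, 4*pi/5): E = 37, F = 0, G = 81/4.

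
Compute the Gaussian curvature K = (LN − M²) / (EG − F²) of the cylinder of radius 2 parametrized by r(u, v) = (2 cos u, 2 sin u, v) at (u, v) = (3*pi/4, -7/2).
K = 0

Coefficients of the first fundamental form: E = 4, F = 0, G = 1.
Coefficients of the second fundamental form: L = -2, M = 0, N = 0.
Assemble K = (LN − M²)/(EG − F²) = 0. At (u, v) = (3*pi/4, -7/2): K = 0.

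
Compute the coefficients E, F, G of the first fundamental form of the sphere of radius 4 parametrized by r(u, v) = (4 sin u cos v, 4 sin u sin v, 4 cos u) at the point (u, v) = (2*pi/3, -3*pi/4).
E = 16;  F = 0;  G = 12

Partials: r_u = (4*cos(u)*cos(v), 4*sin(v)*cos(u), -4*sin(u)), r_v = (-4*sin(u)*sin(v), 4*sin(u)*cos(v), 0). As functions of (u, v):
  E = r_u · r_u = 16,
  F = r_u · r_v = 0,
  G = r_v · r_v = 16*sin(u)^2.
Evaluating at (u, v) = (2*pi/3, -3*pi/4): E = 16, F = 0, G = 12.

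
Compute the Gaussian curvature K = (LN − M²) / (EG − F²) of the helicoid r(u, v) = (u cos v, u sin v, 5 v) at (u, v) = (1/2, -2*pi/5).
K = -400/10201

Coefficients of the first fundamental form: E = 1, F = 0, G = u^2 + 25.
Coefficients of the second fundamental form: L = 0, M = -5/sqrt(u^2 + 25), N = 0.
Assemble K = (LN − M²)/(EG − F²) = -25/(u^2 + 25)^2. At (u, v) = (1/2, -2*pi/5): K = -400/10201.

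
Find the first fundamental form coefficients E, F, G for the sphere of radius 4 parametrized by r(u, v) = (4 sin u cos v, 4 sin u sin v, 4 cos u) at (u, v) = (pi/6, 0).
E = 16;  F = 0;  G = 4

Partials: r_u = (4*cos(u)*cos(v), 4*sin(v)*cos(u), -4*sin(u)), r_v = (-4*sin(u)*sin(v), 4*sin(u)*cos(v), 0). As functions of (u, v):
  E = r_u · r_u = 16,
  F = r_u · r_v = 0,
  G = r_v · r_v = 16*sin(u)^2.
Evaluating at (u, v) = (pi/6, 0): E = 16, F = 0, G = 4.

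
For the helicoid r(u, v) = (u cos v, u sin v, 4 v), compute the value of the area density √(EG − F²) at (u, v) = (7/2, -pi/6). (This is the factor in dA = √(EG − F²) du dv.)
√(EG − F²)|_{(7/2, -pi/6)} = sqrt(113)/2

E = 1, F = 0, G = u^2 + 16, so EG − F² = u^2 + 16. Taking the positive square root: √(EG − F²) = sqrt(u^2 + 16). At (u, v) = (7/2, -pi/6): sqrt(113)/2.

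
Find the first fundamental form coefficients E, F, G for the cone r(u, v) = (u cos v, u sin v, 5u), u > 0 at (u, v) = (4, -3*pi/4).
E = 26;  F = 0;  G = 16

Partials: r_u = (cos(v), sin(v), 5), r_v = (-u*sin(v), u*cos(v), 0). As functions of (u, v):
  E = r_u · r_u = 26,
  F = r_u · r_v = 0,
  G = r_v · r_v = u^2.
Evaluating at (u, v) = (4, -3*pi/4): E = 26, F = 0, G = 16.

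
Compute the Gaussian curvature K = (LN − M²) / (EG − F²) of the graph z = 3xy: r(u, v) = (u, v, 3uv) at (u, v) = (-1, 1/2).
K = -144/2401

Coefficients of the first fundamental form: E = 9*v^2 + 1, F = 9*u*v, G = 9*u^2 + 1.
Coefficients of the second fundamental form: L = 0, M = 3/sqrt(9*u^2 + 9*v^2 + 1), N = 0.
Assemble K = (LN − M²)/(EG − F²) = -9/(81*u^4 + 162*u^2*v^2 + 18*u^2 + 81*v^4 + 18*v^2 + 1). At (u, v) = (-1, 1/2): K = -144/2401.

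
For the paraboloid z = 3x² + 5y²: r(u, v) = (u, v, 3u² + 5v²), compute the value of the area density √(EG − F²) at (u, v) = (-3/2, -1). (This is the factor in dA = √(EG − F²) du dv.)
√(EG − F²)|_{(-3/2, -1)} = sqrt(182)

E = 36*u^2 + 1, F = 60*u*v, G = 100*v^2 + 1, so EG − F² = 36*u^2 + 100*v^2 + 1. Taking the positive square root: √(EG − F²) = sqrt(36*u^2 + 100*v^2 + 1). At (u, v) = (-3/2, -1): sqrt(182).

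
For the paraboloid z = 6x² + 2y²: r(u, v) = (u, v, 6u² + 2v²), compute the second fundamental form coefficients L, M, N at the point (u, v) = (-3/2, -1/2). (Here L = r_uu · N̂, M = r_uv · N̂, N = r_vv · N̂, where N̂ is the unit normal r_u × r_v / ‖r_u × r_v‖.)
L = 12*sqrt(329)/329;  M = 0;  N = 4*sqrt(329)/329

Compute the unit normal N̂(u, v) = (-12*u/sqrt(144*u^2 + 16*v^2 + 1), -4*v/sqrt(144*u^2 + 16*v^2 + 1), 1/sqrt(144*u^2 + 16*v^2 + 1)), and the second partials r_uu, r_uv, r_vv. Take dot products:
  L(u, v) = r_uu · N̂ = 12/sqrt(144*u^2 + 16*v^2 + 1),
  M(u, v) = r_uv · N̂ = 0,
  N(u, v) = r_vv · N̂ = 4/sqrt(144*u^2 + 16*v^2 + 1).
Evaluating at (u, v) = (-3/2, -1/2):
  L = 12*sqrt(329)/329, M = 0, N = 4*sqrt(329)/329.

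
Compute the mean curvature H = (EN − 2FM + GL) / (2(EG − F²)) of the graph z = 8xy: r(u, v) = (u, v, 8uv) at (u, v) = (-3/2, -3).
H = -2304*sqrt(721)/519841

With E = 64*v^2 + 1, F = 64*u*v, G = 64*u^2 + 1, L = 0, M = 8/sqrt(64*u^2 + 64*v^2 + 1), N = 0, assemble
  H = (EN − 2FM + GL) / (2(EG − F²)) = -512*u*v/(64*u^2 + 64*v^2 + 1)^(3/2).
At (u, v) = (-3/2, -3): H = -2304*sqrt(721)/519841.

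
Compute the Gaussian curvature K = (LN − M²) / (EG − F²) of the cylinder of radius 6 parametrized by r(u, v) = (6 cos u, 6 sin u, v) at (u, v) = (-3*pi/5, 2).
K = 0

Coefficients of the first fundamental form: E = 36, F = 0, G = 1.
Coefficients of the second fundamental form: L = -6, M = 0, N = 0.
Assemble K = (LN − M²)/(EG − F²) = 0. At (u, v) = (-3*pi/5, 2): K = 0.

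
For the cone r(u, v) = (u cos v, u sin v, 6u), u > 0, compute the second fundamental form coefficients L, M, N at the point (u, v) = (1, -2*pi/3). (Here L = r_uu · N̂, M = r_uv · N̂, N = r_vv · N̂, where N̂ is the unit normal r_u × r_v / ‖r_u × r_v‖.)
L = 0;  M = 0;  N = 6*sqrt(37)/37

Compute the unit normal N̂(u, v) = (-6*sqrt(37)*u*cos(v)/(37*Abs(u)), -6*sqrt(37)*u*sin(v)/(37*Abs(u)), sqrt(37)*u/(37*Abs(u))), and the second partials r_uu, r_uv, r_vv. Take dot products:
  L(u, v) = r_uu · N̂ = 0,
  M(u, v) = r_uv · N̂ = 0,
  N(u, v) = r_vv · N̂ = 6*sqrt(37)*u^2/(37*Abs(u)).
Evaluating at (u, v) = (1, -2*pi/3):
  L = 0, M = 0, N = 6*sqrt(37)/37.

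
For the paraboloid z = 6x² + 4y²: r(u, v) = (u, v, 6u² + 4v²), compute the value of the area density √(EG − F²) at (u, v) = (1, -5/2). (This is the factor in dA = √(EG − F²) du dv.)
√(EG − F²)|_{(1, -5/2)} = sqrt(545)

E = 144*u^2 + 1, F = 96*u*v, G = 64*v^2 + 1, so EG − F² = 144*u^2 + 64*v^2 + 1. Taking the positive square root: √(EG − F²) = sqrt(144*u^2 + 64*v^2 + 1). At (u, v) = (1, -5/2): sqrt(545).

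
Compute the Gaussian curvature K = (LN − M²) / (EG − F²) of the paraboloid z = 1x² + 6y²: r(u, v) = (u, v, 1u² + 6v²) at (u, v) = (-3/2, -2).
K = 6/85849

Coefficients of the first fundamental form: E = 4*u^2 + 1, F = 24*u*v, G = 144*v^2 + 1.
Coefficients of the second fundamental form: L = 2/sqrt(4*u^2 + 144*v^2 + 1), M = 0, N = 12/sqrt(4*u^2 + 144*v^2 + 1).
Assemble K = (LN − M²)/(EG − F²) = 24/(16*u^4 + 1152*u^2*v^2 + 8*u^2 + 20736*v^4 + 288*v^2 + 1). At (u, v) = (-3/2, -2): K = 6/85849.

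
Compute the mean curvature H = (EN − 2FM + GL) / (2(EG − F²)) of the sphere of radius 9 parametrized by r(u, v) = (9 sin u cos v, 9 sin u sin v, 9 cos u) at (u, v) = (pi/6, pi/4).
H = -1/9

With E = 81, F = 0, G = 81*sin(u)^2, L = -9*sin(u)/Abs(sin(u)), M = 0, N = -9*sin(u)^3/Abs(sin(u)), assemble
  H = (EN − 2FM + GL) / (2(EG − F²)) = -sin(u)/(9*Abs(sin(u))).
At (u, v) = (pi/6, pi/4): H = -1/9.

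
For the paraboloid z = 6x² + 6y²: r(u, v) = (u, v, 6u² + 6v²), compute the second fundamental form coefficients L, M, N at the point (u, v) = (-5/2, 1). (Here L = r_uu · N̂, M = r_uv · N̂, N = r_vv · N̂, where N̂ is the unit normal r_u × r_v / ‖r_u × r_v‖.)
L = 12*sqrt(1045)/1045;  M = 0;  N = 12*sqrt(1045)/1045

Compute the unit normal N̂(u, v) = (-12*u/sqrt(144*u^2 + 144*v^2 + 1), -12*v/sqrt(144*u^2 + 144*v^2 + 1), 1/sqrt(144*u^2 + 144*v^2 + 1)), and the second partials r_uu, r_uv, r_vv. Take dot products:
  L(u, v) = r_uu · N̂ = 12/sqrt(144*u^2 + 144*v^2 + 1),
  M(u, v) = r_uv · N̂ = 0,
  N(u, v) = r_vv · N̂ = 12/sqrt(144*u^2 + 144*v^2 + 1).
Evaluating at (u, v) = (-5/2, 1):
  L = 12*sqrt(1045)/1045, M = 0, N = 12*sqrt(1045)/1045.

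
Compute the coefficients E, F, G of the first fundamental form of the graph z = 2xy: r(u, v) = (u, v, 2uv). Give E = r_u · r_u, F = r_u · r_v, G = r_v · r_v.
E = 4*v^2 + 1;  F = 4*u*v;  G = 4*u^2 + 1

Compute partials: r_u = (1, 0, 2*v), r_v = (0, 1, 2*u). Then
  E = r_u · r_u = 4*v^2 + 1,
  F = r_u · r_v = 4*u*v,
  G = r_v · r_v = 4*u^2 + 1.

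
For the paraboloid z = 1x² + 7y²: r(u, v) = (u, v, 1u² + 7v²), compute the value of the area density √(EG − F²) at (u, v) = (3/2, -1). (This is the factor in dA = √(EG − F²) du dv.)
√(EG − F²)|_{(3/2, -1)} = sqrt(206)

E = 4*u^2 + 1, F = 28*u*v, G = 196*v^2 + 1, so EG − F² = 4*u^2 + 196*v^2 + 1. Taking the positive square root: √(EG − F²) = sqrt(4*u^2 + 196*v^2 + 1). At (u, v) = (3/2, -1): sqrt(206).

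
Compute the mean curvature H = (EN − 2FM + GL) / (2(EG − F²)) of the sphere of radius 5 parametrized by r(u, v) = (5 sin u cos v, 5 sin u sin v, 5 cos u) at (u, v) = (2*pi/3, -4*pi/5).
H = -1/5

With E = 25, F = 0, G = 25*sin(u)^2, L = -5*sin(u)/Abs(sin(u)), M = 0, N = -5*sin(u)^3/Abs(sin(u)), assemble
  H = (EN − 2FM + GL) / (2(EG − F²)) = -sin(u)/(5*Abs(sin(u))).
At (u, v) = (2*pi/3, -4*pi/5): H = -1/5.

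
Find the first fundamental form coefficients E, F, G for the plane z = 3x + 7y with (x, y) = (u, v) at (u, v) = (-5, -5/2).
E = 10;  F = 21;  G = 50

Partials: r_u = (1, 0, 3), r_v = (0, 1, 7). As functions of (u, v):
  E = r_u · r_u = 10,
  F = r_u · r_v = 21,
  G = r_v · r_v = 50.
Evaluating at (u, v) = (-5, -5/2): E = 10, F = 21, G = 50.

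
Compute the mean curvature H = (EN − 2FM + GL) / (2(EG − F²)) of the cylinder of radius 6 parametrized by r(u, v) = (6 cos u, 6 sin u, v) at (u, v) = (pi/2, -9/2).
H = -1/12

With E = 36, F = 0, G = 1, L = -6, M = 0, N = 0, assemble
  H = (EN − 2FM + GL) / (2(EG − F²)) = -1/12.
At (u, v) = (pi/2, -9/2): H = -1/12.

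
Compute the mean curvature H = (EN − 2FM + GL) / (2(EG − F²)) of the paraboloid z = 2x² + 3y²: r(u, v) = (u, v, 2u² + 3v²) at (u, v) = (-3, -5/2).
H = 887*sqrt(370)/136900

With E = 16*u^2 + 1, F = 24*u*v, G = 36*v^2 + 1, L = 4/sqrt(16*u^2 + 36*v^2 + 1), M = 0, N = 6/sqrt(16*u^2 + 36*v^2 + 1), assemble
  H = (EN − 2FM + GL) / (2(EG − F²)) = (48*u^2 + 72*v^2 + 5)/(16*u^2 + 36*v^2 + 1)^(3/2).
At (u, v) = (-3, -5/2): H = 887*sqrt(370)/136900.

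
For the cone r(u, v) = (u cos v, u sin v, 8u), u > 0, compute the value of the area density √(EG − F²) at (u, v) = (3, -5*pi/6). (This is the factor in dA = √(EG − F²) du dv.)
√(EG − F²)|_{(3, -5*pi/6)} = 3*sqrt(65)

E = 65, F = 0, G = u^2, so EG − F² = 65*u^2. Taking the positive square root: √(EG − F²) = sqrt(65)*Abs(u). At (u, v) = (3, -5*pi/6): 3*sqrt(65).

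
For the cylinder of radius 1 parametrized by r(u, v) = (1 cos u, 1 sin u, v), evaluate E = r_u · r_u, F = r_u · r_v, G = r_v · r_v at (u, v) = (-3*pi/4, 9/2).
E = 1;  F = 0;  G = 1

Partials: r_u = (-sin(u), cos(u), 0), r_v = (0, 0, 1). As functions of (u, v):
  E = r_u · r_u = 1,
  F = r_u · r_v = 0,
  G = r_v · r_v = 1.
Evaluating at (u, v) = (-3*pi/4, 9/2): E = 1, F = 0, G = 1.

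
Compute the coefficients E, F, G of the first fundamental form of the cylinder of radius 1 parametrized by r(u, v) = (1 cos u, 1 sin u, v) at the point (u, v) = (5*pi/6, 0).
E = 1;  F = 0;  G = 1

Partials: r_u = (-sin(u), cos(u), 0), r_v = (0, 0, 1). As functions of (u, v):
  E = r_u · r_u = 1,
  F = r_u · r_v = 0,
  G = r_v · r_v = 1.
Evaluating at (u, v) = (5*pi/6, 0): E = 1, F = 0, G = 1.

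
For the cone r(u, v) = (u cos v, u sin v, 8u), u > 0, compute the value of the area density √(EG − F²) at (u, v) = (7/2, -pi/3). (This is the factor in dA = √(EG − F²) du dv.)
√(EG − F²)|_{(7/2, -pi/3)} = 7*sqrt(65)/2

E = 65, F = 0, G = u^2, so EG − F² = 65*u^2. Taking the positive square root: √(EG − F²) = sqrt(65)*Abs(u). At (u, v) = (7/2, -pi/3): 7*sqrt(65)/2.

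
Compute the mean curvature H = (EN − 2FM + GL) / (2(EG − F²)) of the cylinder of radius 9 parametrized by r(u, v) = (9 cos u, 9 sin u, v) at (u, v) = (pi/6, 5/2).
H = -1/18

With E = 81, F = 0, G = 1, L = -9, M = 0, N = 0, assemble
  H = (EN − 2FM + GL) / (2(EG − F²)) = -1/18.
At (u, v) = (pi/6, 5/2): H = -1/18.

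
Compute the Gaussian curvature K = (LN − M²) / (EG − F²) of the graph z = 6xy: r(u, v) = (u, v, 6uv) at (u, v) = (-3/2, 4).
K = -9/108241

Coefficients of the first fundamental form: E = 36*v^2 + 1, F = 36*u*v, G = 36*u^2 + 1.
Coefficients of the second fundamental form: L = 0, M = 6/sqrt(36*u^2 + 36*v^2 + 1), N = 0.
Assemble K = (LN − M²)/(EG − F²) = -36/(1296*u^4 + 2592*u^2*v^2 + 72*u^2 + 1296*v^4 + 72*v^2 + 1). At (u, v) = (-3/2, 4): K = -9/108241.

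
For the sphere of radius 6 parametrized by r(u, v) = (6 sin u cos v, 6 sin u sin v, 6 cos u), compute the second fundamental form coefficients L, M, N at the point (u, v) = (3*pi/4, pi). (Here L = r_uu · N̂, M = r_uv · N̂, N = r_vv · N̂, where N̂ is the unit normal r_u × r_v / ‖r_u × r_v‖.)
L = -6;  M = 0;  N = -3

Compute the unit normal N̂(u, v) = (sin(u)^2*cos(v)/Abs(sin(u)), sin(u)^2*sin(v)/Abs(sin(u)), sin(2*u)/(2*Abs(sin(u)))), and the second partials r_uu, r_uv, r_vv. Take dot products:
  L(u, v) = r_uu · N̂ = -6*sin(u)/Abs(sin(u)),
  M(u, v) = r_uv · N̂ = 0,
  N(u, v) = r_vv · N̂ = -6*sin(u)^3/Abs(sin(u)).
Evaluating at (u, v) = (3*pi/4, pi):
  L = -6, M = 0, N = -3.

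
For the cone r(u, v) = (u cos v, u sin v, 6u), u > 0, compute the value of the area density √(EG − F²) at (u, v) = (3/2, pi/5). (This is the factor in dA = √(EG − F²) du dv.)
√(EG − F²)|_{(3/2, pi/5)} = 3*sqrt(37)/2

E = 37, F = 0, G = u^2, so EG − F² = 37*u^2. Taking the positive square root: √(EG − F²) = sqrt(37)*Abs(u). At (u, v) = (3/2, pi/5): 3*sqrt(37)/2.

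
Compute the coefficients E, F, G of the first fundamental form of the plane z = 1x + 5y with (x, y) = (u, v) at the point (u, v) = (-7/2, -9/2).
E = 2;  F = 5;  G = 26

Partials: r_u = (1, 0, 1), r_v = (0, 1, 5). As functions of (u, v):
  E = r_u · r_u = 2,
  F = r_u · r_v = 5,
  G = r_v · r_v = 26.
Evaluating at (u, v) = (-7/2, -9/2): E = 2, F = 5, G = 26.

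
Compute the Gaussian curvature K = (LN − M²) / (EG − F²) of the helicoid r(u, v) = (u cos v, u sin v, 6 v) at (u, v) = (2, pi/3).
K = -9/400

Coefficients of the first fundamental form: E = 1, F = 0, G = u^2 + 36.
Coefficients of the second fundamental form: L = 0, M = -6/sqrt(u^2 + 36), N = 0.
Assemble K = (LN − M²)/(EG − F²) = -36/(u^2 + 36)^2. At (u, v) = (2, pi/3): K = -9/400.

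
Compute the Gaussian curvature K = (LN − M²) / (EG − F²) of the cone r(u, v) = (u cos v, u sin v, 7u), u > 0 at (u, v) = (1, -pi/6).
K = 0

Coefficients of the first fundamental form: E = 50, F = 0, G = u^2.
Coefficients of the second fundamental form: L = 0, M = 0, N = 7*sqrt(2)*u^2/(10*Abs(u)).
Assemble K = (LN − M²)/(EG − F²) = 0. At (u, v) = (1, -pi/6): K = 0.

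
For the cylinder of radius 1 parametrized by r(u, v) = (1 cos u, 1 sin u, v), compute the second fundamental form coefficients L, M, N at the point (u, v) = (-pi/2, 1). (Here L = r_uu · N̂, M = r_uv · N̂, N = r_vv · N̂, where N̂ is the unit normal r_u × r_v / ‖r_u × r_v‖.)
L = -1;  M = 0;  N = 0

Compute the unit normal N̂(u, v) = (cos(u), sin(u), 0), and the second partials r_uu, r_uv, r_vv. Take dot products:
  L(u, v) = r_uu · N̂ = -1,
  M(u, v) = r_uv · N̂ = 0,
  N(u, v) = r_vv · N̂ = 0.
Evaluating at (u, v) = (-pi/2, 1):
  L = -1, M = 0, N = 0.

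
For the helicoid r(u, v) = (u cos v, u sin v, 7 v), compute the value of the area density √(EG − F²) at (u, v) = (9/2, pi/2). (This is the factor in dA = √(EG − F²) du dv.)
√(EG − F²)|_{(9/2, pi/2)} = sqrt(277)/2

E = 1, F = 0, G = u^2 + 49, so EG − F² = u^2 + 49. Taking the positive square root: √(EG − F²) = sqrt(u^2 + 49). At (u, v) = (9/2, pi/2): sqrt(277)/2.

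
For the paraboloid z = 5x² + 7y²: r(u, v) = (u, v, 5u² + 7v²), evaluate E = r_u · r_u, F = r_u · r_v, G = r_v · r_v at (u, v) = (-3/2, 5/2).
E = 226;  F = -525;  G = 1226

Partials: r_u = (1, 0, 10*u), r_v = (0, 1, 14*v). As functions of (u, v):
  E = r_u · r_u = 100*u^2 + 1,
  F = r_u · r_v = 140*u*v,
  G = r_v · r_v = 196*v^2 + 1.
Evaluating at (u, v) = (-3/2, 5/2): E = 226, F = -525, G = 1226.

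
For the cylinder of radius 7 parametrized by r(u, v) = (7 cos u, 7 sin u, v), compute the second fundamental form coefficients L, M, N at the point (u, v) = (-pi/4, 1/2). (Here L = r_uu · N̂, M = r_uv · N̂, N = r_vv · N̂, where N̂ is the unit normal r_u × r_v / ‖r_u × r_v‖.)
L = -7;  M = 0;  N = 0

Compute the unit normal N̂(u, v) = (cos(u), sin(u), 0), and the second partials r_uu, r_uv, r_vv. Take dot products:
  L(u, v) = r_uu · N̂ = -7,
  M(u, v) = r_uv · N̂ = 0,
  N(u, v) = r_vv · N̂ = 0.
Evaluating at (u, v) = (-pi/4, 1/2):
  L = -7, M = 0, N = 0.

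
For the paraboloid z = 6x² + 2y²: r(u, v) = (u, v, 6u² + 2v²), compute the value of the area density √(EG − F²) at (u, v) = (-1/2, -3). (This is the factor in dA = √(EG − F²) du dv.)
√(EG − F²)|_{(-1/2, -3)} = sqrt(181)

E = 144*u^2 + 1, F = 48*u*v, G = 16*v^2 + 1, so EG − F² = 144*u^2 + 16*v^2 + 1. Taking the positive square root: √(EG − F²) = sqrt(144*u^2 + 16*v^2 + 1). At (u, v) = (-1/2, -3): sqrt(181).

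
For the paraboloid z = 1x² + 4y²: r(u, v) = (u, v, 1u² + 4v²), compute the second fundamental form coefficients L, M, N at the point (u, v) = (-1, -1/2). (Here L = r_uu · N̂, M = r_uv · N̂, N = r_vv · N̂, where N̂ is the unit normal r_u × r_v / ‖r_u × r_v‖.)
L = 2*sqrt(21)/21;  M = 0;  N = 8*sqrt(21)/21

Compute the unit normal N̂(u, v) = (-2*u/sqrt(4*u^2 + 64*v^2 + 1), -8*v/sqrt(4*u^2 + 64*v^2 + 1), 1/sqrt(4*u^2 + 64*v^2 + 1)), and the second partials r_uu, r_uv, r_vv. Take dot products:
  L(u, v) = r_uu · N̂ = 2/sqrt(4*u^2 + 64*v^2 + 1),
  M(u, v) = r_uv · N̂ = 0,
  N(u, v) = r_vv · N̂ = 8/sqrt(4*u^2 + 64*v^2 + 1).
Evaluating at (u, v) = (-1, -1/2):
  L = 2*sqrt(21)/21, M = 0, N = 8*sqrt(21)/21.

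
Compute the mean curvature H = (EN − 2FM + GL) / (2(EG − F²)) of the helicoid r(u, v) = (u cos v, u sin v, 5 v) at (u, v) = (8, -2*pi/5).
H = 0

With E = 1, F = 0, G = u^2 + 25, L = 0, M = -5/sqrt(u^2 + 25), N = 0, assemble
  H = (EN − 2FM + GL) / (2(EG − F²)) = 0.
At (u, v) = (8, -2*pi/5): H = 0.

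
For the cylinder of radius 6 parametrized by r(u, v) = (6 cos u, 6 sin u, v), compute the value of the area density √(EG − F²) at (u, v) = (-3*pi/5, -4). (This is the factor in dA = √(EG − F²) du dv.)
√(EG − F²)|_{(-3*pi/5, -4)} = 6

E = 36, F = 0, G = 1, so EG − F² = 36. Taking the positive square root: √(EG − F²) = 6. At (u, v) = (-3*pi/5, -4): 6.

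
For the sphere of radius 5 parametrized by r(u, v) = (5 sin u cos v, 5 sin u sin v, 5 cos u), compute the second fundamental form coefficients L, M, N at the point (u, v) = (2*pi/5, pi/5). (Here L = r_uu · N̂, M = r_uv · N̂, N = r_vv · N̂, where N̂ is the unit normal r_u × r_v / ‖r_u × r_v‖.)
L = -5;  M = 0;  N = -25/8 - 5*sqrt(5)/8

Compute the unit normal N̂(u, v) = (sin(u)^2*cos(v)/Abs(sin(u)), sin(u)^2*sin(v)/Abs(sin(u)), sin(2*u)/(2*Abs(sin(u)))), and the second partials r_uu, r_uv, r_vv. Take dot products:
  L(u, v) = r_uu · N̂ = -5*sin(u)/Abs(sin(u)),
  M(u, v) = r_uv · N̂ = 0,
  N(u, v) = r_vv · N̂ = -5*sin(u)^3/Abs(sin(u)).
Evaluating at (u, v) = (2*pi/5, pi/5):
  L = -5, M = 0, N = -25/8 - 5*sqrt(5)/8.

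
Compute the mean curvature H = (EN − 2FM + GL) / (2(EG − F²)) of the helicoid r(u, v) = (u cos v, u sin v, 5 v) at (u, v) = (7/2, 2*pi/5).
H = 0

With E = 1, F = 0, G = u^2 + 25, L = 0, M = -5/sqrt(u^2 + 25), N = 0, assemble
  H = (EN − 2FM + GL) / (2(EG − F²)) = 0.
At (u, v) = (7/2, 2*pi/5): H = 0.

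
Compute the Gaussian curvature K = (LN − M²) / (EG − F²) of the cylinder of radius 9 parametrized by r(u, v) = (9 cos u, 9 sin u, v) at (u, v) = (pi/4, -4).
K = 0

Coefficients of the first fundamental form: E = 81, F = 0, G = 1.
Coefficients of the second fundamental form: L = -9, M = 0, N = 0.
Assemble K = (LN − M²)/(EG − F²) = 0. At (u, v) = (pi/4, -4): K = 0.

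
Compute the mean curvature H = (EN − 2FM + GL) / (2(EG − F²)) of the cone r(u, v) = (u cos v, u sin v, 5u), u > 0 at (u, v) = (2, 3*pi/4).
H = 5*sqrt(26)/104

With E = 26, F = 0, G = u^2, L = 0, M = 0, N = 5*sqrt(26)*u^2/(26*Abs(u)), assemble
  H = (EN − 2FM + GL) / (2(EG − F²)) = 5*sqrt(26)/(52*Abs(u)).
At (u, v) = (2, 3*pi/4): H = 5*sqrt(26)/104.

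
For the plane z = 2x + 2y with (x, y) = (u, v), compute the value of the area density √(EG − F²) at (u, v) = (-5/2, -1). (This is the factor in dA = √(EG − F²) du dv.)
√(EG − F²)|_{(-5/2, -1)} = 3

E = 5, F = 4, G = 5, so EG − F² = 9. Taking the positive square root: √(EG − F²) = 3. At (u, v) = (-5/2, -1): 3.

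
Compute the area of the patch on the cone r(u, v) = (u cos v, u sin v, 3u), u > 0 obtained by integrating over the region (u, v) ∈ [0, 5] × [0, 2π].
Area = 25*sqrt(10)*pi

Area = ∫∫ √(EG − F²) du dv with √(EG − F²) = sqrt(10)*Abs(u). Integrating over [0, 5] × [0, 2π] gives 25*sqrt(10)*pi.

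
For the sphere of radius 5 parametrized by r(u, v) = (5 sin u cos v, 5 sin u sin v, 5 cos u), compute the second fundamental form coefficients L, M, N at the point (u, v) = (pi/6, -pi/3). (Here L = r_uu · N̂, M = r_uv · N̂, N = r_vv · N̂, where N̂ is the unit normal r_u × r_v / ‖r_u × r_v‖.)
L = -5;  M = 0;  N = -5/4

Compute the unit normal N̂(u, v) = (sin(u)^2*cos(v)/Abs(sin(u)), sin(u)^2*sin(v)/Abs(sin(u)), sin(2*u)/(2*Abs(sin(u)))), and the second partials r_uu, r_uv, r_vv. Take dot products:
  L(u, v) = r_uu · N̂ = -5*sin(u)/Abs(sin(u)),
  M(u, v) = r_uv · N̂ = 0,
  N(u, v) = r_vv · N̂ = -5*sin(u)^3/Abs(sin(u)).
Evaluating at (u, v) = (pi/6, -pi/3):
  L = -5, M = 0, N = -5/4.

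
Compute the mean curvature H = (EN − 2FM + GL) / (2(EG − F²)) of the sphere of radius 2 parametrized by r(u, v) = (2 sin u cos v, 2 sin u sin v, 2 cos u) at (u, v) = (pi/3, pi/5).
H = -1/2

With E = 4, F = 0, G = 4*sin(u)^2, L = -2*sin(u)/Abs(sin(u)), M = 0, N = -2*sin(u)^3/Abs(sin(u)), assemble
  H = (EN − 2FM + GL) / (2(EG − F²)) = -sin(u)/(2*Abs(sin(u))).
At (u, v) = (pi/3, pi/5): H = -1/2.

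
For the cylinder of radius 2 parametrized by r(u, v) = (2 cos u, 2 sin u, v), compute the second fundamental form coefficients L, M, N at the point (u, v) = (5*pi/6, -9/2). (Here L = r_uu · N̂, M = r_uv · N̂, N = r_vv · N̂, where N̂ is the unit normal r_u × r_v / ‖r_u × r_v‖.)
L = -2;  M = 0;  N = 0

Compute the unit normal N̂(u, v) = (cos(u), sin(u), 0), and the second partials r_uu, r_uv, r_vv. Take dot products:
  L(u, v) = r_uu · N̂ = -2,
  M(u, v) = r_uv · N̂ = 0,
  N(u, v) = r_vv · N̂ = 0.
Evaluating at (u, v) = (5*pi/6, -9/2):
  L = -2, M = 0, N = 0.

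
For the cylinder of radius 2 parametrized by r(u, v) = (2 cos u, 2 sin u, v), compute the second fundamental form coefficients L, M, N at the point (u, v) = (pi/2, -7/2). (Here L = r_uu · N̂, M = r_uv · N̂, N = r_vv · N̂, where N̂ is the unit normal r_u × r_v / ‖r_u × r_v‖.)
L = -2;  M = 0;  N = 0

Compute the unit normal N̂(u, v) = (cos(u), sin(u), 0), and the second partials r_uu, r_uv, r_vv. Take dot products:
  L(u, v) = r_uu · N̂ = -2,
  M(u, v) = r_uv · N̂ = 0,
  N(u, v) = r_vv · N̂ = 0.
Evaluating at (u, v) = (pi/2, -7/2):
  L = -2, M = 0, N = 0.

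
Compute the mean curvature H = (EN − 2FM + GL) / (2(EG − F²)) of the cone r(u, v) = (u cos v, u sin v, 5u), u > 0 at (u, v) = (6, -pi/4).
H = 5*sqrt(26)/312

With E = 26, F = 0, G = u^2, L = 0, M = 0, N = 5*sqrt(26)*u^2/(26*Abs(u)), assemble
  H = (EN − 2FM + GL) / (2(EG − F²)) = 5*sqrt(26)/(52*Abs(u)).
At (u, v) = (6, -pi/4): H = 5*sqrt(26)/312.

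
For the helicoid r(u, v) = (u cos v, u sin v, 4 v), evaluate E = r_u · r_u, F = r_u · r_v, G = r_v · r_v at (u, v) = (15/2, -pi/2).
E = 1;  F = 0;  G = 289/4

Partials: r_u = (cos(v), sin(v), 0), r_v = (-u*sin(v), u*cos(v), 4). As functions of (u, v):
  E = r_u · r_u = 1,
  F = r_u · r_v = 0,
  G = r_v · r_v = u^2 + 16.
Evaluating at (u, v) = (15/2, -pi/2): E = 1, F = 0, G = 289/4.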